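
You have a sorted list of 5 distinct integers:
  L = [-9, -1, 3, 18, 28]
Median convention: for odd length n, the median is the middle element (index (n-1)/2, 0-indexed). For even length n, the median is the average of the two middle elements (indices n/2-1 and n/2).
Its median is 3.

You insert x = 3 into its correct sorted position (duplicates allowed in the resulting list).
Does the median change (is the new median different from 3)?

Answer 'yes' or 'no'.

Old median = 3
Insert x = 3
New median = 3
Changed? no

Answer: no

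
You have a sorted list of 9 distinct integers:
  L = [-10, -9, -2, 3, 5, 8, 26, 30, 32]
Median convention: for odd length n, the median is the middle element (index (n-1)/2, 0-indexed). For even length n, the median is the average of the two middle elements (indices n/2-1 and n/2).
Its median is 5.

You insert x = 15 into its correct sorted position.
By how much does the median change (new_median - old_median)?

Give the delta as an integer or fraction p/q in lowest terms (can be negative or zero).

Answer: 3/2

Derivation:
Old median = 5
After inserting x = 15: new sorted = [-10, -9, -2, 3, 5, 8, 15, 26, 30, 32]
New median = 13/2
Delta = 13/2 - 5 = 3/2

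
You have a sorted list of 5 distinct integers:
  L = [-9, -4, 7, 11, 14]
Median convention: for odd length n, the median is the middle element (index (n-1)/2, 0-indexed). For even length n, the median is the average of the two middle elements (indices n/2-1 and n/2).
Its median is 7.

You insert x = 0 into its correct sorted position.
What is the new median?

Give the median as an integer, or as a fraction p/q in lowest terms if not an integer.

Answer: 7/2

Derivation:
Old list (sorted, length 5): [-9, -4, 7, 11, 14]
Old median = 7
Insert x = 0
Old length odd (5). Middle was index 2 = 7.
New length even (6). New median = avg of two middle elements.
x = 0: 2 elements are < x, 3 elements are > x.
New sorted list: [-9, -4, 0, 7, 11, 14]
New median = 7/2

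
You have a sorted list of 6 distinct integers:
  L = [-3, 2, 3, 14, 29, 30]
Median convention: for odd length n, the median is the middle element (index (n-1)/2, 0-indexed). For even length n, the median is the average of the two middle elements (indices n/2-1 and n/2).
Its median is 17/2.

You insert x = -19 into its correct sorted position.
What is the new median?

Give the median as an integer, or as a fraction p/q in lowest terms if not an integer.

Old list (sorted, length 6): [-3, 2, 3, 14, 29, 30]
Old median = 17/2
Insert x = -19
Old length even (6). Middle pair: indices 2,3 = 3,14.
New length odd (7). New median = single middle element.
x = -19: 0 elements are < x, 6 elements are > x.
New sorted list: [-19, -3, 2, 3, 14, 29, 30]
New median = 3

Answer: 3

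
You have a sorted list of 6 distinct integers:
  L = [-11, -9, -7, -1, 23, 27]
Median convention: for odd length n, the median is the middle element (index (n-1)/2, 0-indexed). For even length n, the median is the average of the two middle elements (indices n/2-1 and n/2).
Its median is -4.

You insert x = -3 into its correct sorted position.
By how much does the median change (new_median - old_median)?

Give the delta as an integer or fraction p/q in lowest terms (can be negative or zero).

Answer: 1

Derivation:
Old median = -4
After inserting x = -3: new sorted = [-11, -9, -7, -3, -1, 23, 27]
New median = -3
Delta = -3 - -4 = 1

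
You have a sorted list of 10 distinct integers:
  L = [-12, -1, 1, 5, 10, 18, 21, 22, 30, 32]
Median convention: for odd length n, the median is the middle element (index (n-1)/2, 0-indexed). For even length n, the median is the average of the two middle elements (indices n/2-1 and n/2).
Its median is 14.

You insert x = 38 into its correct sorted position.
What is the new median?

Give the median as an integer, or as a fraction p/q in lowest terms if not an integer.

Old list (sorted, length 10): [-12, -1, 1, 5, 10, 18, 21, 22, 30, 32]
Old median = 14
Insert x = 38
Old length even (10). Middle pair: indices 4,5 = 10,18.
New length odd (11). New median = single middle element.
x = 38: 10 elements are < x, 0 elements are > x.
New sorted list: [-12, -1, 1, 5, 10, 18, 21, 22, 30, 32, 38]
New median = 18

Answer: 18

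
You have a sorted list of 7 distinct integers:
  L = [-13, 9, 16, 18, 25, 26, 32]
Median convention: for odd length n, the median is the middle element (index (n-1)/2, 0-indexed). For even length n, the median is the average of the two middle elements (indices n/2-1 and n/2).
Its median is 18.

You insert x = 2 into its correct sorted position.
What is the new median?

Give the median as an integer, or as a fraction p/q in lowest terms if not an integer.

Answer: 17

Derivation:
Old list (sorted, length 7): [-13, 9, 16, 18, 25, 26, 32]
Old median = 18
Insert x = 2
Old length odd (7). Middle was index 3 = 18.
New length even (8). New median = avg of two middle elements.
x = 2: 1 elements are < x, 6 elements are > x.
New sorted list: [-13, 2, 9, 16, 18, 25, 26, 32]
New median = 17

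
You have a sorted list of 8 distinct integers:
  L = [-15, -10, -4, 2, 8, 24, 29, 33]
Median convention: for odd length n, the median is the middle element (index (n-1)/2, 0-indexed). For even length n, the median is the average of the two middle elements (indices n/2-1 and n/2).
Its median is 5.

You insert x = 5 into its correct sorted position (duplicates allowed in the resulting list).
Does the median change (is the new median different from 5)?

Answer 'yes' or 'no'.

Old median = 5
Insert x = 5
New median = 5
Changed? no

Answer: no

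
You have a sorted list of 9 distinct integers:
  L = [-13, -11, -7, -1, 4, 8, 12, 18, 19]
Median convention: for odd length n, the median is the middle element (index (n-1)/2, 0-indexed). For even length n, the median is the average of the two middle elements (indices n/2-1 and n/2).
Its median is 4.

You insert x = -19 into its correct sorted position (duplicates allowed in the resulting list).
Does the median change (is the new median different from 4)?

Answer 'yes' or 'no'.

Old median = 4
Insert x = -19
New median = 3/2
Changed? yes

Answer: yes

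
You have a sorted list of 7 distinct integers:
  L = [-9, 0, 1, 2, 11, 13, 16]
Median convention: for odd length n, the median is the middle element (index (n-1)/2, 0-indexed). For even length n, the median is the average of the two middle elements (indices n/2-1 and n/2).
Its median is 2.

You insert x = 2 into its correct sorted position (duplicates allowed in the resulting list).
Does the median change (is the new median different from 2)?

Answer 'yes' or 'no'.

Answer: no

Derivation:
Old median = 2
Insert x = 2
New median = 2
Changed? no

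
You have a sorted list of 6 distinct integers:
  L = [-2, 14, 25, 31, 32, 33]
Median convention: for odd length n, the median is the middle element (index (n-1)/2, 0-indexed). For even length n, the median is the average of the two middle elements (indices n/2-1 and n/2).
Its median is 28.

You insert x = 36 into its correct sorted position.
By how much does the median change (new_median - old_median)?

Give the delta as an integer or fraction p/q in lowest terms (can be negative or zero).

Old median = 28
After inserting x = 36: new sorted = [-2, 14, 25, 31, 32, 33, 36]
New median = 31
Delta = 31 - 28 = 3

Answer: 3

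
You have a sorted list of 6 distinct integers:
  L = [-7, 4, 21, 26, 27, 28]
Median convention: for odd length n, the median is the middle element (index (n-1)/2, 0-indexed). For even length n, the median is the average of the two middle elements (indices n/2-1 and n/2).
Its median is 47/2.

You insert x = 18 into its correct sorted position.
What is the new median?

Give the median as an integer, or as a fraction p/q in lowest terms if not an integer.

Old list (sorted, length 6): [-7, 4, 21, 26, 27, 28]
Old median = 47/2
Insert x = 18
Old length even (6). Middle pair: indices 2,3 = 21,26.
New length odd (7). New median = single middle element.
x = 18: 2 elements are < x, 4 elements are > x.
New sorted list: [-7, 4, 18, 21, 26, 27, 28]
New median = 21

Answer: 21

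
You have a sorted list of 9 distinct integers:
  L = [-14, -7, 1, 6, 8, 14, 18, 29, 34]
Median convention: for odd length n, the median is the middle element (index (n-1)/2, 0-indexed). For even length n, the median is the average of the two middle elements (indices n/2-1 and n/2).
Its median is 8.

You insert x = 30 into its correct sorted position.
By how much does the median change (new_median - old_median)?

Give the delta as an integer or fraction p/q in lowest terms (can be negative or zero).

Old median = 8
After inserting x = 30: new sorted = [-14, -7, 1, 6, 8, 14, 18, 29, 30, 34]
New median = 11
Delta = 11 - 8 = 3

Answer: 3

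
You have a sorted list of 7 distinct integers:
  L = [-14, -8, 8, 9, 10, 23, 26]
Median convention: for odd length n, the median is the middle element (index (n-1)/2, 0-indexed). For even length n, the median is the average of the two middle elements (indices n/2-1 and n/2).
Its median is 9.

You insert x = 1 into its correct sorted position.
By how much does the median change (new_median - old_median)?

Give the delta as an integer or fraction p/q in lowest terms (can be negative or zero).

Answer: -1/2

Derivation:
Old median = 9
After inserting x = 1: new sorted = [-14, -8, 1, 8, 9, 10, 23, 26]
New median = 17/2
Delta = 17/2 - 9 = -1/2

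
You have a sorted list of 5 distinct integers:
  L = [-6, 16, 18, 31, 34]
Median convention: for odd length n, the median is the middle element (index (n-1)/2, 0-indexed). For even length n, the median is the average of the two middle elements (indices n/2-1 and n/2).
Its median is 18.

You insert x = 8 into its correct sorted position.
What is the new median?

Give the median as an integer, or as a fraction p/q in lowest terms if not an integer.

Answer: 17

Derivation:
Old list (sorted, length 5): [-6, 16, 18, 31, 34]
Old median = 18
Insert x = 8
Old length odd (5). Middle was index 2 = 18.
New length even (6). New median = avg of two middle elements.
x = 8: 1 elements are < x, 4 elements are > x.
New sorted list: [-6, 8, 16, 18, 31, 34]
New median = 17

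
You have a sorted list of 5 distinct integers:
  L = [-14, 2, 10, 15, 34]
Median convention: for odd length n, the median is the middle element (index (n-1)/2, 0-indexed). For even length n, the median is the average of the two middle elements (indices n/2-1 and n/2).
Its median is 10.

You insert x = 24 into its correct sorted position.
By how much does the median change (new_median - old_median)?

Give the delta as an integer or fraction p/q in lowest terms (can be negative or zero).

Old median = 10
After inserting x = 24: new sorted = [-14, 2, 10, 15, 24, 34]
New median = 25/2
Delta = 25/2 - 10 = 5/2

Answer: 5/2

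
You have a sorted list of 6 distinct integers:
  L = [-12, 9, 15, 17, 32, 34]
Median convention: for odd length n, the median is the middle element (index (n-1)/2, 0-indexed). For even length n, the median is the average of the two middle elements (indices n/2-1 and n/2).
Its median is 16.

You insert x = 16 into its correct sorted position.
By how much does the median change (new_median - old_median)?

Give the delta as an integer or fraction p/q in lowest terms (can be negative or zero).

Answer: 0

Derivation:
Old median = 16
After inserting x = 16: new sorted = [-12, 9, 15, 16, 17, 32, 34]
New median = 16
Delta = 16 - 16 = 0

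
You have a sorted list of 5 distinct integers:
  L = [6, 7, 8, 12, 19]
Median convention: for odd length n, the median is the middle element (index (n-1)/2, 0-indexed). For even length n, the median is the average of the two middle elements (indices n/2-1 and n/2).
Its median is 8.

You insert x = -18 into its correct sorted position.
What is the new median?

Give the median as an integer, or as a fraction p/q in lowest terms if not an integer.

Answer: 15/2

Derivation:
Old list (sorted, length 5): [6, 7, 8, 12, 19]
Old median = 8
Insert x = -18
Old length odd (5). Middle was index 2 = 8.
New length even (6). New median = avg of two middle elements.
x = -18: 0 elements are < x, 5 elements are > x.
New sorted list: [-18, 6, 7, 8, 12, 19]
New median = 15/2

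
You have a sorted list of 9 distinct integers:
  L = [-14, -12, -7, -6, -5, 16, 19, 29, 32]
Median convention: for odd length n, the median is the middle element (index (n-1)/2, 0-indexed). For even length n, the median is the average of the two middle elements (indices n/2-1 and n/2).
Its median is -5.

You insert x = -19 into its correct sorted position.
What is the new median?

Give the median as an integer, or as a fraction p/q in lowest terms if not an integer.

Answer: -11/2

Derivation:
Old list (sorted, length 9): [-14, -12, -7, -6, -5, 16, 19, 29, 32]
Old median = -5
Insert x = -19
Old length odd (9). Middle was index 4 = -5.
New length even (10). New median = avg of two middle elements.
x = -19: 0 elements are < x, 9 elements are > x.
New sorted list: [-19, -14, -12, -7, -6, -5, 16, 19, 29, 32]
New median = -11/2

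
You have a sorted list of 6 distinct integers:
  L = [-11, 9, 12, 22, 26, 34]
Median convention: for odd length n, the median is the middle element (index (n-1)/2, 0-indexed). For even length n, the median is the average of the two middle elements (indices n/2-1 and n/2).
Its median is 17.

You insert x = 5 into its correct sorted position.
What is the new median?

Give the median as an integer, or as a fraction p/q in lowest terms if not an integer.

Answer: 12

Derivation:
Old list (sorted, length 6): [-11, 9, 12, 22, 26, 34]
Old median = 17
Insert x = 5
Old length even (6). Middle pair: indices 2,3 = 12,22.
New length odd (7). New median = single middle element.
x = 5: 1 elements are < x, 5 elements are > x.
New sorted list: [-11, 5, 9, 12, 22, 26, 34]
New median = 12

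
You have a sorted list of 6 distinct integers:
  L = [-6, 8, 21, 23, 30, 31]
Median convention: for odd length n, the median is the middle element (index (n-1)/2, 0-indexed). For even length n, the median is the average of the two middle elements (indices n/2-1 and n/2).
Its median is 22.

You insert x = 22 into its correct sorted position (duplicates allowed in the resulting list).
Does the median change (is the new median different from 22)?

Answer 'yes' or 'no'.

Old median = 22
Insert x = 22
New median = 22
Changed? no

Answer: no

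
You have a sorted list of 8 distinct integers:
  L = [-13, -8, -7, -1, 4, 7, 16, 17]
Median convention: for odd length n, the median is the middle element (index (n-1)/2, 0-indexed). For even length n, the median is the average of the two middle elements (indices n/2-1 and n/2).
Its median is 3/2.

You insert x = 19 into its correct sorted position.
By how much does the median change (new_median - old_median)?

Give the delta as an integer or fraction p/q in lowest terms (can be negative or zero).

Answer: 5/2

Derivation:
Old median = 3/2
After inserting x = 19: new sorted = [-13, -8, -7, -1, 4, 7, 16, 17, 19]
New median = 4
Delta = 4 - 3/2 = 5/2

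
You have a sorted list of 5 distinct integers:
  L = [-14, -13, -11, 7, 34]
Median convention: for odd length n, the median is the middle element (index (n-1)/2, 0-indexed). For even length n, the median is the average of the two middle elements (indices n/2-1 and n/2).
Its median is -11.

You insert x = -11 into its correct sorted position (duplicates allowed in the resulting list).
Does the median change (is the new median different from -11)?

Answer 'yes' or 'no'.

Old median = -11
Insert x = -11
New median = -11
Changed? no

Answer: no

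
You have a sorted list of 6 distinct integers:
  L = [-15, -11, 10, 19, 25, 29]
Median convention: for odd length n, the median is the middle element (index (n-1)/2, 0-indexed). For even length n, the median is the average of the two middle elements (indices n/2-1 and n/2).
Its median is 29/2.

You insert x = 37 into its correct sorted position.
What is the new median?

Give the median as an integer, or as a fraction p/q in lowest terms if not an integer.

Old list (sorted, length 6): [-15, -11, 10, 19, 25, 29]
Old median = 29/2
Insert x = 37
Old length even (6). Middle pair: indices 2,3 = 10,19.
New length odd (7). New median = single middle element.
x = 37: 6 elements are < x, 0 elements are > x.
New sorted list: [-15, -11, 10, 19, 25, 29, 37]
New median = 19

Answer: 19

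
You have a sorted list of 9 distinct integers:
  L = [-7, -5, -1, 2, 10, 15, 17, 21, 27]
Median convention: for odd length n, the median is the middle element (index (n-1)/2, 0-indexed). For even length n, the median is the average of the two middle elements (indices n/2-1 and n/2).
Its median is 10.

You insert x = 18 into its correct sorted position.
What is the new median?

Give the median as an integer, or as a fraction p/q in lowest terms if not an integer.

Answer: 25/2

Derivation:
Old list (sorted, length 9): [-7, -5, -1, 2, 10, 15, 17, 21, 27]
Old median = 10
Insert x = 18
Old length odd (9). Middle was index 4 = 10.
New length even (10). New median = avg of two middle elements.
x = 18: 7 elements are < x, 2 elements are > x.
New sorted list: [-7, -5, -1, 2, 10, 15, 17, 18, 21, 27]
New median = 25/2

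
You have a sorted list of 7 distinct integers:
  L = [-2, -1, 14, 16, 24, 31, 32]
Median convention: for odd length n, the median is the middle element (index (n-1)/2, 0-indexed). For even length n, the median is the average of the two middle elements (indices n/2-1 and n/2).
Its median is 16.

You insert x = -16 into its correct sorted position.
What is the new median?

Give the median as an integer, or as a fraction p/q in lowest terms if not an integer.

Answer: 15

Derivation:
Old list (sorted, length 7): [-2, -1, 14, 16, 24, 31, 32]
Old median = 16
Insert x = -16
Old length odd (7). Middle was index 3 = 16.
New length even (8). New median = avg of two middle elements.
x = -16: 0 elements are < x, 7 elements are > x.
New sorted list: [-16, -2, -1, 14, 16, 24, 31, 32]
New median = 15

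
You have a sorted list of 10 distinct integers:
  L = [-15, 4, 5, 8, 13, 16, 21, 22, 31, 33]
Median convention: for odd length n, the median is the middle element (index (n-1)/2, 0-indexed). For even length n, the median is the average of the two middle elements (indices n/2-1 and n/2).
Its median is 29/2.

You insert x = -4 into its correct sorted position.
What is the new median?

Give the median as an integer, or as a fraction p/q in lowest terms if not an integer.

Answer: 13

Derivation:
Old list (sorted, length 10): [-15, 4, 5, 8, 13, 16, 21, 22, 31, 33]
Old median = 29/2
Insert x = -4
Old length even (10). Middle pair: indices 4,5 = 13,16.
New length odd (11). New median = single middle element.
x = -4: 1 elements are < x, 9 elements are > x.
New sorted list: [-15, -4, 4, 5, 8, 13, 16, 21, 22, 31, 33]
New median = 13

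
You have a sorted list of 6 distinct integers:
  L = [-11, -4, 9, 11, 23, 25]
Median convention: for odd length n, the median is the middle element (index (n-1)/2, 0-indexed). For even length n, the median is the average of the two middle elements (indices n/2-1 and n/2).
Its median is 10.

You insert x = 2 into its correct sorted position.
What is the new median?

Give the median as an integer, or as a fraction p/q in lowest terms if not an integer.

Old list (sorted, length 6): [-11, -4, 9, 11, 23, 25]
Old median = 10
Insert x = 2
Old length even (6). Middle pair: indices 2,3 = 9,11.
New length odd (7). New median = single middle element.
x = 2: 2 elements are < x, 4 elements are > x.
New sorted list: [-11, -4, 2, 9, 11, 23, 25]
New median = 9

Answer: 9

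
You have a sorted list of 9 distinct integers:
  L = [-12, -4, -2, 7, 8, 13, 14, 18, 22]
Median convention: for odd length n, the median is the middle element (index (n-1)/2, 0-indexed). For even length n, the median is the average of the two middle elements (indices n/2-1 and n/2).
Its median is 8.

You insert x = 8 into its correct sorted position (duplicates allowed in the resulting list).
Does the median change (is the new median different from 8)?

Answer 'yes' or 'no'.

Old median = 8
Insert x = 8
New median = 8
Changed? no

Answer: no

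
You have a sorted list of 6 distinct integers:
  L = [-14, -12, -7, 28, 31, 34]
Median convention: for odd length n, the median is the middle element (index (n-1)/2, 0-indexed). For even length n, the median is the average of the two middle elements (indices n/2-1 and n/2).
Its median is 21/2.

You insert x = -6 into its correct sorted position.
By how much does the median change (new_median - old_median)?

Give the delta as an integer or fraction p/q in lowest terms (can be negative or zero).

Answer: -33/2

Derivation:
Old median = 21/2
After inserting x = -6: new sorted = [-14, -12, -7, -6, 28, 31, 34]
New median = -6
Delta = -6 - 21/2 = -33/2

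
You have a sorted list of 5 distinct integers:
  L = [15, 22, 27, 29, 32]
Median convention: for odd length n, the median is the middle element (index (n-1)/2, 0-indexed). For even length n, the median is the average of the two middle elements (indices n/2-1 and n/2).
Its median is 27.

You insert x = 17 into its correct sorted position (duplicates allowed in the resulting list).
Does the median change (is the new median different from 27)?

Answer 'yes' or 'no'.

Answer: yes

Derivation:
Old median = 27
Insert x = 17
New median = 49/2
Changed? yes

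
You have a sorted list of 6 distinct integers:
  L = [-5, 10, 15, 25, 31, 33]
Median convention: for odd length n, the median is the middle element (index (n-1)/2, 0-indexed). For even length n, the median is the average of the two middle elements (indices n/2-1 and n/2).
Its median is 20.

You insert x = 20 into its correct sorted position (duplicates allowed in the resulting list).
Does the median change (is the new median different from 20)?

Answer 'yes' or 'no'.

Answer: no

Derivation:
Old median = 20
Insert x = 20
New median = 20
Changed? no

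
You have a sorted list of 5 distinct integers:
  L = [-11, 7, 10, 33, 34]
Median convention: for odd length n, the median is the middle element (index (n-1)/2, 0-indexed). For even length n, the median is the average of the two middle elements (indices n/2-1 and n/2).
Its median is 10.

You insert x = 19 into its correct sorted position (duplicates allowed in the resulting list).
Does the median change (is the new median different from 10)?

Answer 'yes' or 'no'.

Answer: yes

Derivation:
Old median = 10
Insert x = 19
New median = 29/2
Changed? yes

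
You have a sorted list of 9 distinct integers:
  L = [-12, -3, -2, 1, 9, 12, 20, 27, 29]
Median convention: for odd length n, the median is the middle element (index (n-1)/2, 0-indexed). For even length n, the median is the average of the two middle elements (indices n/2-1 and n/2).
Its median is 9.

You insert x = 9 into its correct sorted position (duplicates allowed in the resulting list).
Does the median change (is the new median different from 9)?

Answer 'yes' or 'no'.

Answer: no

Derivation:
Old median = 9
Insert x = 9
New median = 9
Changed? no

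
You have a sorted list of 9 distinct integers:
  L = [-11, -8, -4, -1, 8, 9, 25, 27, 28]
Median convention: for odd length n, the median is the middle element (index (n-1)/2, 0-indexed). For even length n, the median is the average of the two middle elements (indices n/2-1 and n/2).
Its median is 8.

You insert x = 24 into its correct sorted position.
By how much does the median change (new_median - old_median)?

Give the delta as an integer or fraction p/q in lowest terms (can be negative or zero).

Answer: 1/2

Derivation:
Old median = 8
After inserting x = 24: new sorted = [-11, -8, -4, -1, 8, 9, 24, 25, 27, 28]
New median = 17/2
Delta = 17/2 - 8 = 1/2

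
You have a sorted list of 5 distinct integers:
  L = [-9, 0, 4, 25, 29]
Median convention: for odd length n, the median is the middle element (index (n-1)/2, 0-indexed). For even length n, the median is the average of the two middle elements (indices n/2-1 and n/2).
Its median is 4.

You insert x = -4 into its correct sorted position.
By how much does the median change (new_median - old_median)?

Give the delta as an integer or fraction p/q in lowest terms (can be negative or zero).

Old median = 4
After inserting x = -4: new sorted = [-9, -4, 0, 4, 25, 29]
New median = 2
Delta = 2 - 4 = -2

Answer: -2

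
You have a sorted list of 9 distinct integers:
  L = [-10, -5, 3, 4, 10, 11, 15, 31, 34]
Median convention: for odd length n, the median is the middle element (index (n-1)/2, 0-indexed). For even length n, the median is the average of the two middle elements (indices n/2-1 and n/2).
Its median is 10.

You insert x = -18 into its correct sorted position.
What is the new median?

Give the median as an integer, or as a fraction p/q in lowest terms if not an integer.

Old list (sorted, length 9): [-10, -5, 3, 4, 10, 11, 15, 31, 34]
Old median = 10
Insert x = -18
Old length odd (9). Middle was index 4 = 10.
New length even (10). New median = avg of two middle elements.
x = -18: 0 elements are < x, 9 elements are > x.
New sorted list: [-18, -10, -5, 3, 4, 10, 11, 15, 31, 34]
New median = 7

Answer: 7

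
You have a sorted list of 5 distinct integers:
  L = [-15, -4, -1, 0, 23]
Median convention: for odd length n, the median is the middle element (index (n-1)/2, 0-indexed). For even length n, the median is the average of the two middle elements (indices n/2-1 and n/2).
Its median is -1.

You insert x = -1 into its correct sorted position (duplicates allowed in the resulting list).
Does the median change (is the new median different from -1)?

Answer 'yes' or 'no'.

Answer: no

Derivation:
Old median = -1
Insert x = -1
New median = -1
Changed? no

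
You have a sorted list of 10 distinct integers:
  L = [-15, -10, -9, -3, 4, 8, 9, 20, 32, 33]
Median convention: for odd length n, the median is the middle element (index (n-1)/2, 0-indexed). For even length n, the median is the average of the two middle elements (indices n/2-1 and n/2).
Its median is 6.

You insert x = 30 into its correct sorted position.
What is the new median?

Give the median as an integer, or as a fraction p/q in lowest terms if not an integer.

Answer: 8

Derivation:
Old list (sorted, length 10): [-15, -10, -9, -3, 4, 8, 9, 20, 32, 33]
Old median = 6
Insert x = 30
Old length even (10). Middle pair: indices 4,5 = 4,8.
New length odd (11). New median = single middle element.
x = 30: 8 elements are < x, 2 elements are > x.
New sorted list: [-15, -10, -9, -3, 4, 8, 9, 20, 30, 32, 33]
New median = 8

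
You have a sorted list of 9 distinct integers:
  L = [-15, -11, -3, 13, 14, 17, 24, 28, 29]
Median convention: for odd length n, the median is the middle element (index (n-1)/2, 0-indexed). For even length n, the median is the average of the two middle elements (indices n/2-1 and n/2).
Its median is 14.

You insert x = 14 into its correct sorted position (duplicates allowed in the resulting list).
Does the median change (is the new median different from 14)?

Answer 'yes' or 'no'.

Old median = 14
Insert x = 14
New median = 14
Changed? no

Answer: no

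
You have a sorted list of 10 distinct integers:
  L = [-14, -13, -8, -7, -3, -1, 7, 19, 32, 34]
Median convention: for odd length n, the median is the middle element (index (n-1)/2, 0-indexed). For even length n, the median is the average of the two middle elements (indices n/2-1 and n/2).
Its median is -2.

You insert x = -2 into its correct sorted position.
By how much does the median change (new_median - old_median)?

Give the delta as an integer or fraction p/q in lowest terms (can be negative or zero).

Answer: 0

Derivation:
Old median = -2
After inserting x = -2: new sorted = [-14, -13, -8, -7, -3, -2, -1, 7, 19, 32, 34]
New median = -2
Delta = -2 - -2 = 0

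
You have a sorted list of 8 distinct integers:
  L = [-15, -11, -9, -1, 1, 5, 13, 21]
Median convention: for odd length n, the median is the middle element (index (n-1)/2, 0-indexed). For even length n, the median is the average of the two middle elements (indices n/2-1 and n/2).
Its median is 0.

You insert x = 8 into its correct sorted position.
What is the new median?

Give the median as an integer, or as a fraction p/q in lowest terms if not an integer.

Answer: 1

Derivation:
Old list (sorted, length 8): [-15, -11, -9, -1, 1, 5, 13, 21]
Old median = 0
Insert x = 8
Old length even (8). Middle pair: indices 3,4 = -1,1.
New length odd (9). New median = single middle element.
x = 8: 6 elements are < x, 2 elements are > x.
New sorted list: [-15, -11, -9, -1, 1, 5, 8, 13, 21]
New median = 1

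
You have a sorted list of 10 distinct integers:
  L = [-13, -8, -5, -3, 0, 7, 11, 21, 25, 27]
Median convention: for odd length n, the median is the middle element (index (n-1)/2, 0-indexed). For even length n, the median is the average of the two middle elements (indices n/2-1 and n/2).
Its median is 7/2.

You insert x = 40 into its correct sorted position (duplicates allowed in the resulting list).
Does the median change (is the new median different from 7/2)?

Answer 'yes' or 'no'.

Answer: yes

Derivation:
Old median = 7/2
Insert x = 40
New median = 7
Changed? yes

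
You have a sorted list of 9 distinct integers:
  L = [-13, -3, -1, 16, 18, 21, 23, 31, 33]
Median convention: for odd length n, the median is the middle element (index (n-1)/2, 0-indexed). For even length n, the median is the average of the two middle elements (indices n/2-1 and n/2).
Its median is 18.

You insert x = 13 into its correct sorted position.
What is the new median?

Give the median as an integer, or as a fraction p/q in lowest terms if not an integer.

Answer: 17

Derivation:
Old list (sorted, length 9): [-13, -3, -1, 16, 18, 21, 23, 31, 33]
Old median = 18
Insert x = 13
Old length odd (9). Middle was index 4 = 18.
New length even (10). New median = avg of two middle elements.
x = 13: 3 elements are < x, 6 elements are > x.
New sorted list: [-13, -3, -1, 13, 16, 18, 21, 23, 31, 33]
New median = 17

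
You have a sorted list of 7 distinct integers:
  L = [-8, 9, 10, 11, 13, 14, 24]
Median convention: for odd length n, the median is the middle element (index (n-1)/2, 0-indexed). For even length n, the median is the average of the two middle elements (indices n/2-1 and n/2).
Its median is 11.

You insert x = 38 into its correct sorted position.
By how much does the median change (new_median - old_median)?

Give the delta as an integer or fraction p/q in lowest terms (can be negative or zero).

Old median = 11
After inserting x = 38: new sorted = [-8, 9, 10, 11, 13, 14, 24, 38]
New median = 12
Delta = 12 - 11 = 1

Answer: 1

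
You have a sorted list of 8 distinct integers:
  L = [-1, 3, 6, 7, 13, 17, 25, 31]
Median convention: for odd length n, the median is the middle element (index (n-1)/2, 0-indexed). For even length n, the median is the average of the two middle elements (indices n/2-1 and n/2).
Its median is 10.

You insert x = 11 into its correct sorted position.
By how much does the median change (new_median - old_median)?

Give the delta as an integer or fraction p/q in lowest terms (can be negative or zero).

Old median = 10
After inserting x = 11: new sorted = [-1, 3, 6, 7, 11, 13, 17, 25, 31]
New median = 11
Delta = 11 - 10 = 1

Answer: 1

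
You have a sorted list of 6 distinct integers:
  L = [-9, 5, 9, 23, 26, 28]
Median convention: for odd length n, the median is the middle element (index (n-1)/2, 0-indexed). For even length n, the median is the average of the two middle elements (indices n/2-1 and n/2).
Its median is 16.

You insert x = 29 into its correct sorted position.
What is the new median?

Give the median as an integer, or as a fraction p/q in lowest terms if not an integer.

Answer: 23

Derivation:
Old list (sorted, length 6): [-9, 5, 9, 23, 26, 28]
Old median = 16
Insert x = 29
Old length even (6). Middle pair: indices 2,3 = 9,23.
New length odd (7). New median = single middle element.
x = 29: 6 elements are < x, 0 elements are > x.
New sorted list: [-9, 5, 9, 23, 26, 28, 29]
New median = 23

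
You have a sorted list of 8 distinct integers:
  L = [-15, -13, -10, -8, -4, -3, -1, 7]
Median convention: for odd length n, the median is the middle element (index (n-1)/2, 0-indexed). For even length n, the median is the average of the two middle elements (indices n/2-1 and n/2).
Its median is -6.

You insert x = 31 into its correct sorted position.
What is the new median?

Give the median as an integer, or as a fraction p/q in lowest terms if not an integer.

Answer: -4

Derivation:
Old list (sorted, length 8): [-15, -13, -10, -8, -4, -3, -1, 7]
Old median = -6
Insert x = 31
Old length even (8). Middle pair: indices 3,4 = -8,-4.
New length odd (9). New median = single middle element.
x = 31: 8 elements are < x, 0 elements are > x.
New sorted list: [-15, -13, -10, -8, -4, -3, -1, 7, 31]
New median = -4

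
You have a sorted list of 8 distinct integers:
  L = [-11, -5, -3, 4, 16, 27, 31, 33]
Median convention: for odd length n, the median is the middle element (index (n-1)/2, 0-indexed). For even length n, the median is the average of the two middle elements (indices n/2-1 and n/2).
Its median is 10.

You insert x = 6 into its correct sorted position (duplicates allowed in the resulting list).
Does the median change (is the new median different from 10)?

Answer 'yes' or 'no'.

Old median = 10
Insert x = 6
New median = 6
Changed? yes

Answer: yes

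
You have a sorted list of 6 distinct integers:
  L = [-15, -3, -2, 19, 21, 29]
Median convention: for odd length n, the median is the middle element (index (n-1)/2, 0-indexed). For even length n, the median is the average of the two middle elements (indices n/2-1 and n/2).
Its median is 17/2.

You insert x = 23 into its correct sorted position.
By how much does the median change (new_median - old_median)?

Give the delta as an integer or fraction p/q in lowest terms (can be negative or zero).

Answer: 21/2

Derivation:
Old median = 17/2
After inserting x = 23: new sorted = [-15, -3, -2, 19, 21, 23, 29]
New median = 19
Delta = 19 - 17/2 = 21/2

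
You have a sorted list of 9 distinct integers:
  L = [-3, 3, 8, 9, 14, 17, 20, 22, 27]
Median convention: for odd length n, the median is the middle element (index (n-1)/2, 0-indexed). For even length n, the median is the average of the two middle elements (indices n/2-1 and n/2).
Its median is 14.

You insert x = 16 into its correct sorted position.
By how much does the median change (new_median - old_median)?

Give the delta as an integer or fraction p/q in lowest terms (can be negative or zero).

Answer: 1

Derivation:
Old median = 14
After inserting x = 16: new sorted = [-3, 3, 8, 9, 14, 16, 17, 20, 22, 27]
New median = 15
Delta = 15 - 14 = 1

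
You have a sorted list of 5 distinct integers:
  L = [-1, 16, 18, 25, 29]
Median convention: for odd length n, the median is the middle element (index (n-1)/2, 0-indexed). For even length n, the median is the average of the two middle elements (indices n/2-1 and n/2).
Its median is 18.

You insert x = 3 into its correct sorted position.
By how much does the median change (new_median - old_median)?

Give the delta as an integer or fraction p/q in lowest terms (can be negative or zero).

Old median = 18
After inserting x = 3: new sorted = [-1, 3, 16, 18, 25, 29]
New median = 17
Delta = 17 - 18 = -1

Answer: -1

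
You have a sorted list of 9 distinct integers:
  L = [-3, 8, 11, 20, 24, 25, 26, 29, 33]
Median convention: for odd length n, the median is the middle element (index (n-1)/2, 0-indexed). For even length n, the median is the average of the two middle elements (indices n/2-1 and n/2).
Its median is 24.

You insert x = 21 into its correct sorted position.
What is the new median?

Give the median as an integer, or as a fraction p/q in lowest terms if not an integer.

Answer: 45/2

Derivation:
Old list (sorted, length 9): [-3, 8, 11, 20, 24, 25, 26, 29, 33]
Old median = 24
Insert x = 21
Old length odd (9). Middle was index 4 = 24.
New length even (10). New median = avg of two middle elements.
x = 21: 4 elements are < x, 5 elements are > x.
New sorted list: [-3, 8, 11, 20, 21, 24, 25, 26, 29, 33]
New median = 45/2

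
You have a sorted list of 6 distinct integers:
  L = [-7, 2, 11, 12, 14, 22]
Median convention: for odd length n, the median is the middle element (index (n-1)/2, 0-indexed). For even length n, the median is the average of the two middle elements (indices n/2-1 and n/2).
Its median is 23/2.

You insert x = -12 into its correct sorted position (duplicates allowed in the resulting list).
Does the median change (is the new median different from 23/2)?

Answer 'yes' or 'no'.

Answer: yes

Derivation:
Old median = 23/2
Insert x = -12
New median = 11
Changed? yes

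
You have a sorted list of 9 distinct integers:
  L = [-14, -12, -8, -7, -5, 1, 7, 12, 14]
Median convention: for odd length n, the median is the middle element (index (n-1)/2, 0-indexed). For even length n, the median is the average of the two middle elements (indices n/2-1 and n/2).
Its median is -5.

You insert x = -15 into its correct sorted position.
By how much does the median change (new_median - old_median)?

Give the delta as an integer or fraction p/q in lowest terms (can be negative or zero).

Old median = -5
After inserting x = -15: new sorted = [-15, -14, -12, -8, -7, -5, 1, 7, 12, 14]
New median = -6
Delta = -6 - -5 = -1

Answer: -1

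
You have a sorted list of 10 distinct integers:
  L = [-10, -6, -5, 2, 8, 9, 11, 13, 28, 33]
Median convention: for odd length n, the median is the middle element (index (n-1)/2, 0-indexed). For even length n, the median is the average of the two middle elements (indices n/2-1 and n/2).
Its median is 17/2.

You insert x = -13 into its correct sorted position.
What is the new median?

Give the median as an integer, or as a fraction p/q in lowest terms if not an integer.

Old list (sorted, length 10): [-10, -6, -5, 2, 8, 9, 11, 13, 28, 33]
Old median = 17/2
Insert x = -13
Old length even (10). Middle pair: indices 4,5 = 8,9.
New length odd (11). New median = single middle element.
x = -13: 0 elements are < x, 10 elements are > x.
New sorted list: [-13, -10, -6, -5, 2, 8, 9, 11, 13, 28, 33]
New median = 8

Answer: 8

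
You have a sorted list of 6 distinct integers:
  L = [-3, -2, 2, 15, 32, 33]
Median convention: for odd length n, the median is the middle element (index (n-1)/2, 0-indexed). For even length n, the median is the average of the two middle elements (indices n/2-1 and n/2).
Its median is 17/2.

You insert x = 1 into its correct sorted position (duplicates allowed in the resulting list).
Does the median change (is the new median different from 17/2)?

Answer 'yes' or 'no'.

Old median = 17/2
Insert x = 1
New median = 2
Changed? yes

Answer: yes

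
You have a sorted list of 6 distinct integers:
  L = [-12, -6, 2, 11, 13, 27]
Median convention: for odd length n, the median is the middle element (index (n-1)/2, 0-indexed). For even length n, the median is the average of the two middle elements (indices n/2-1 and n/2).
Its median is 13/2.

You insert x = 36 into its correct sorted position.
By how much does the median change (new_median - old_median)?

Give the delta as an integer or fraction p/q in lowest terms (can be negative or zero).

Old median = 13/2
After inserting x = 36: new sorted = [-12, -6, 2, 11, 13, 27, 36]
New median = 11
Delta = 11 - 13/2 = 9/2

Answer: 9/2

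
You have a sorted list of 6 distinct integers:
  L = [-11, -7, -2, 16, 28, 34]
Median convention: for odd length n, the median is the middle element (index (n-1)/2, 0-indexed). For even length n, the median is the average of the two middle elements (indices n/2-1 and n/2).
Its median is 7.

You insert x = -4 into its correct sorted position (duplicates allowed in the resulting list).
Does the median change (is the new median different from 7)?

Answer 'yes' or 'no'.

Old median = 7
Insert x = -4
New median = -2
Changed? yes

Answer: yes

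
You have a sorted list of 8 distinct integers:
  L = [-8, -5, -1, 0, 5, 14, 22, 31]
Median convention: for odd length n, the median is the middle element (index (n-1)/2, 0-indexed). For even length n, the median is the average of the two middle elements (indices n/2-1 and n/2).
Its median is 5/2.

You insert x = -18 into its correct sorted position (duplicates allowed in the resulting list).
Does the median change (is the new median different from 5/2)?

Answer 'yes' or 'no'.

Old median = 5/2
Insert x = -18
New median = 0
Changed? yes

Answer: yes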